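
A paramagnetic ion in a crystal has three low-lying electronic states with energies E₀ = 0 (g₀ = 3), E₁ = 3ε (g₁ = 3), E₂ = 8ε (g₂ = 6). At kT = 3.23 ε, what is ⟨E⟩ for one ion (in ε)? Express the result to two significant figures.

Eᵢ/kT = 0, 0.9288, 2.477.
Z = Σ gᵢe^(−Eᵢ/kT) = 3·e^(−0) + 3·e^(−0.9288) + 6·e^(−2.477) = 3.000 + 1.185 + 0.5040 = 4.689.
⟨E⟩ = Σ Eᵢ gᵢe^(−Eᵢ/kT) / Z = (0·3.000 + 3·1.185 + 8·0.5040) / 4.689 = 1.6 ε.

1.6 ε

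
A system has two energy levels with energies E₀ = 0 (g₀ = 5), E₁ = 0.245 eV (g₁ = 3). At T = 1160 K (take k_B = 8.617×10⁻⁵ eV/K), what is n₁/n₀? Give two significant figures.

k_BT = 8.617×10⁻⁵ × 1160 K = 0.09996 eV.
n₁/n₀ = (g₁/g₀) exp[−(E₁−E₀)/kT] = (3/5) × exp(−(0.245 eV)/(0.09996 eV)) = (3/5) × exp(-2.451) = 0.052.

0.052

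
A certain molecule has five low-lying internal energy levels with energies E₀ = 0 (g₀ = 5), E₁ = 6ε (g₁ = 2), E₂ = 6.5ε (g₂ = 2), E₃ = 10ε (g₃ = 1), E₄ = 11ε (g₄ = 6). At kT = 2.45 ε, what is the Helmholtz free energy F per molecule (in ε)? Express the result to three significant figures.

-4.13 ε

Eᵢ/kT = 0, 2.4490, 2.6531, 4.0816, 4.4898.
Z = Σ gᵢe^(−Eᵢ/kT) = 5·e^(−0) + 2·e^(−2.4490) + 2·e^(−2.6531) + 1·e^(−4.0816) + 6·e^(−4.4898) = 5.0000 + 0.17276 + 0.14087 + 0.016880 + 0.067337 = 5.3978.
F = −kT ln Z = −2.45 × ln(5.3978) = −2.45 × 1.6860 = -4.13 ε.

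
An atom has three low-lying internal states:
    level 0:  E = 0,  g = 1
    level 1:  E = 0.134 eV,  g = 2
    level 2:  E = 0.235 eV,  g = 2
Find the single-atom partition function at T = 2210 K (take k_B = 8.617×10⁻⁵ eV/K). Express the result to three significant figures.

k_BT = 8.617×10⁻⁵ × 2210 K = 0.19044 eV.
Eᵢ/kT = 0, 0.70363, 1.2340.
Z = Σ gᵢe^(−Eᵢ/kT) = 1·e^(−0) + 2·e^(−0.70363) + 2·e^(−1.2340) = 1.0000 + 0.98957 + 0.58225 = 2.5718.

Z = 2.57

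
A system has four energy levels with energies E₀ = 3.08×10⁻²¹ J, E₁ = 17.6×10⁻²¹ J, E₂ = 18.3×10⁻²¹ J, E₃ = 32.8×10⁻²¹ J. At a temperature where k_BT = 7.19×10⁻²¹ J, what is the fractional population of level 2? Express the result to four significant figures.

0.09488

Eᵢ/kT = 0.428373, 2.44784, 2.54520, 4.56189.
Z = Σ e^(−Eᵢ/kT) = e^(−0.428373) + e^(−2.44784) + e^(−2.54520) + e^(−4.56189) = 0.651568 + 0.0864802 + 0.0784574 + 0.0104423 = 0.826948.
P₂ = e^(−E₂/kT) / Z = 0.0784574/0.826948 = 0.09488.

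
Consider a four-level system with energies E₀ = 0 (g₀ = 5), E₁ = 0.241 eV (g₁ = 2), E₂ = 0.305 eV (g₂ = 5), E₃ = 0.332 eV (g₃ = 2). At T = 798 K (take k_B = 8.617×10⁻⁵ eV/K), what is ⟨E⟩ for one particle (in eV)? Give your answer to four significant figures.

k_BT = 8.617×10⁻⁵ × 798 K = 0.0687637 eV.
Eᵢ/kT = 0, 3.50476, 4.43548, 4.82813.
Z = Σ gᵢe^(−Eᵢ/kT) = 5·e^(−0) + 2·e^(−3.50476) + 5·e^(−4.43548) + 2·e^(−4.82813) = 5.00000 + 0.0601080 + 0.0592469 + 0.0160029 = 5.13536.
⟨E⟩ = Σ Eᵢ gᵢe^(−Eᵢ/kT) / Z = (0·5.00000 + 0.241·0.0601080 + 0.305·0.0592469 + 0.332·0.0160029) / 5.13536 = 0.007374 eV.

0.007374 eV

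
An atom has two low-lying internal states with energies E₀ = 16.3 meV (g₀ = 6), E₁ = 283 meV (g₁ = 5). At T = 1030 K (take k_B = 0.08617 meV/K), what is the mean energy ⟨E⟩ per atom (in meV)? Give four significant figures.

26.87 meV

k_BT = 0.08617 × 1030 K = 88.7551 meV.
Eᵢ/kT = 0.183651, 3.18855.
Z = Σ gᵢe^(−Eᵢ/kT) = 6·e^(−0.183651) + 5·e^(−3.18855) = 4.99336 + 0.206158 = 5.19952.
⟨E⟩ = Σ Eᵢ gᵢe^(−Eᵢ/kT) / Z = (16.3·4.99336 + 283·0.206158) / 5.19952 = 26.87 meV.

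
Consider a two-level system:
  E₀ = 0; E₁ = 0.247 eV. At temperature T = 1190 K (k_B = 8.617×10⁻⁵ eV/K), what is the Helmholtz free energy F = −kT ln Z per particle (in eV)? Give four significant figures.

-0.008830 eV

k_BT = 8.617×10⁻⁵ × 1190 K = 0.102542 eV.
Eᵢ/kT = 0, 2.40877.
Z = Σ e^(−Eᵢ/kT) = e^(−0) + e^(−2.40877) = 1.00000 + 0.0899258 = 1.08993.
F = −kT ln Z = −0.102542 × ln(1.08993) = −0.102542 × 0.0861135 = -0.008830 eV.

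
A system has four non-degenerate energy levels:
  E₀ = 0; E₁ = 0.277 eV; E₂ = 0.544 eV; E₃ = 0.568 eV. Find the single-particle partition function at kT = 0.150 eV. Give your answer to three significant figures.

Eᵢ/kT = 0, 1.8467, 3.6267, 3.7867.
Z = Σ e^(−Eᵢ/kT) = e^(−0) + e^(−1.8467) + e^(−3.6267) + e^(−3.7867) = 1.0000 + 0.15776 + 0.026604 + 0.022670 = 1.2070.

Z = 1.21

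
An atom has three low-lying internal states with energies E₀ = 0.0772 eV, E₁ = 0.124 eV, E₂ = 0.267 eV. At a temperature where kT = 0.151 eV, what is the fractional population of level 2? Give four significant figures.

Eᵢ/kT = 0.511258, 0.821192, 1.76821.
Z = Σ e^(−Eᵢ/kT) = e^(−0.511258) + e^(−0.821192) + e^(−1.76821) = 0.599741 + 0.439907 + 0.170638 = 1.21029.
P₂ = e^(−E₂/kT) / Z = 0.170638/1.21029 = 0.1410.

0.1410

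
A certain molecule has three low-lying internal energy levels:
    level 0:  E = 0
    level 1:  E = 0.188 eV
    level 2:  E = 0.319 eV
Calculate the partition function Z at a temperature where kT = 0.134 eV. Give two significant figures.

Eᵢ/kT = 0, 1.403, 2.381.
Z = Σ e^(−Eᵢ/kT) = e^(−0) + e^(−1.403) + e^(−2.381) = 1.000 + 0.2459 + 0.09246 = 1.338.

Z = 1.3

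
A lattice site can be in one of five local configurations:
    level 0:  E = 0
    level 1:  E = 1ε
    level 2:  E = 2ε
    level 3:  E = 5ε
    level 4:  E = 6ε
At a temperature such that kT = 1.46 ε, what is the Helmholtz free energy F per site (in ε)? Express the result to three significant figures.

Eᵢ/kT = 0, 0.68493, 1.3699, 3.4247, 4.1096.
Z = Σ e^(−Eᵢ/kT) = e^(−0) + e^(−0.68493) + e^(−1.3699) + e^(−3.4247) + e^(−4.1096) = 1.0000 + 0.50413 + 0.25413 + 0.032559 + 0.016414 = 1.8072.
F = −kT ln Z = −1.46 × ln(1.8072) = −1.46 × 0.59178 = -0.864 ε.

-0.864 ε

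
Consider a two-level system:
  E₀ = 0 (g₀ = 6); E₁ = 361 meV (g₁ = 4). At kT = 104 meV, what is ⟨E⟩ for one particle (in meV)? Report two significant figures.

Eᵢ/kT = 0, 3.471.
Z = Σ gᵢe^(−Eᵢ/kT) = 6·e^(−0) + 4·e^(−3.471) = 6.000 + 0.1243 = 6.124.
⟨E⟩ = Σ Eᵢ gᵢe^(−Eᵢ/kT) / Z = (0·6.000 + 361·0.1243) / 6.124 = 7.3 meV.

7.3 meV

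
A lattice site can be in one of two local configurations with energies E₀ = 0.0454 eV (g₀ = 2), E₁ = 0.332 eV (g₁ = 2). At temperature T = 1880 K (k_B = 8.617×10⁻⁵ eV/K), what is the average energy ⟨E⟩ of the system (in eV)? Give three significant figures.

k_BT = 8.617×10⁻⁵ × 1880 K = 0.16200 eV.
Eᵢ/kT = 0.28025, 2.0494.
Z = Σ gᵢe^(−Eᵢ/kT) = 2·e^(−0.28025) + 2·e^(−2.0494) = 1.5112 + 0.25762 = 1.7688.
⟨E⟩ = Σ Eᵢ gᵢe^(−Eᵢ/kT) / Z = (0.0454·1.5112 + 0.332·0.25762) / 1.7688 = 0.0871 eV.

0.0871 eV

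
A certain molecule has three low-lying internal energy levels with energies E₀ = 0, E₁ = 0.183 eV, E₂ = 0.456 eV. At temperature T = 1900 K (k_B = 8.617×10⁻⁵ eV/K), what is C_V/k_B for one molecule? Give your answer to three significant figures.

k_BT = 8.617×10⁻⁵ × 1900 K = 0.16372 eV.
Eᵢ/kT = 0, 1.1178, 2.7852.
Z = Σ e^(−Eᵢ/kT) = e^(−0) + e^(−1.1178) + e^(−2.7852) = 1.0000 + 0.32700 + 0.061717 = 1.3887.
⟨E⟩ = 0.063357 eV, ⟨E²⟩ = 0.017127 eV².
C_V/k_B = (⟨E²⟩ − ⟨E⟩²)/(kT)² = (0.017127 − 0.0040141)/0.026804 = 0.489.

0.489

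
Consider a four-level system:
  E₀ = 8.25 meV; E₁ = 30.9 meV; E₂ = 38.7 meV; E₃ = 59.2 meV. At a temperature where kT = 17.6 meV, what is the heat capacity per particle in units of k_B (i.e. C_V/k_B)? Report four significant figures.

0.6651

Eᵢ/kT = 0.468750, 1.75568, 2.19886, 3.36364.
Z = Σ e^(−Eᵢ/kT) = e^(−0.468750) + e^(−1.75568) + e^(−2.19886) + e^(−3.36364) = 0.625784 + 0.172790 + 0.110930 + 0.0346091 = 0.944113.
⟨E⟩ = 17.8409 meV, ⟨E²⟩ = 524.307 meV².
C_V/k_B = (⟨E²⟩ − ⟨E⟩²)/(kT)² = (524.307 − 318.298)/309.760 = 0.6651.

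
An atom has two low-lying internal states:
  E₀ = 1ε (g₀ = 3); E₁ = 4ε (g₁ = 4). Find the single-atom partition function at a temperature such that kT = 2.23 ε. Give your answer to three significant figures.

Eᵢ/kT = 0.44843, 1.7937.
Z = Σ gᵢe^(−Eᵢ/kT) = 3·e^(−0.44843) + 4·e^(−1.7937) = 1.9159 + 0.66537 = 2.5813.

Z = 2.58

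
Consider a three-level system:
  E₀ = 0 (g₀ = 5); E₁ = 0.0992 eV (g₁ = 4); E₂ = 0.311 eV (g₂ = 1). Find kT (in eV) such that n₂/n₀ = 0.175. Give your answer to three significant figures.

2.33 eV

n₂/n₀ = (g₂/g₀) exp[−(E₂−E₀)/kT] = 0.175.
⇒ (E₂−E₀)/kT = ln((1/5)/0.175) = ln(1.1429) = 0.13357.
kT = 0.311 eV / 0.13357 = 2.33 eV.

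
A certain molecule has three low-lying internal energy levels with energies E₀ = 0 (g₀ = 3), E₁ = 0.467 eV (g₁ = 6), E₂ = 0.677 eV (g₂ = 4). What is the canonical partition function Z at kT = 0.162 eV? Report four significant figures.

Eᵢ/kT = 0, 2.88272, 4.17901.
Z = Σ gᵢe^(−Eᵢ/kT) = 3·e^(−0) + 6·e^(−2.88272) + 4·e^(−4.17901) = 3.00000 + 0.335894 + 0.0612546 = 3.39715.

Z = 3.397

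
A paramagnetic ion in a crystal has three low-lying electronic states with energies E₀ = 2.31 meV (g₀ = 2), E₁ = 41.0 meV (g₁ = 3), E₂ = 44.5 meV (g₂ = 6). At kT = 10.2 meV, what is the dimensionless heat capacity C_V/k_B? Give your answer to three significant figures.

Eᵢ/kT = 0.22647, 4.0196, 4.3627.
Z = Σ gᵢe^(−Eᵢ/kT) = 2·e^(−0.22647) + 3·e^(−4.0196) + 6·e^(−4.3627) = 1.5947 + 0.053880 + 0.076464 = 1.7250.
⟨E⟩ = 5.3887 meV, ⟨E²⟩ = 145.22 meV².
C_V/k_B = (⟨E²⟩ − ⟨E⟩²)/(kT)² = (145.22 − 29.038)/104.04 = 1.12.

1.12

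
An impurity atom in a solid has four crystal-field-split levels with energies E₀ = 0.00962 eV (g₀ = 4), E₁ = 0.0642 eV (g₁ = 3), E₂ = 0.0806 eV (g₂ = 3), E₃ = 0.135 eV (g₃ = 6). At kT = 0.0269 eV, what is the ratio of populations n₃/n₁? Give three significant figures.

0.144

n₃/n₁ = (g₃/g₁) exp[−(E₃−E₁)/kT] = (6/3) × exp(−(0.0708 eV)/(0.0269 eV)) = (6/3) × exp(-2.6320) = 0.144.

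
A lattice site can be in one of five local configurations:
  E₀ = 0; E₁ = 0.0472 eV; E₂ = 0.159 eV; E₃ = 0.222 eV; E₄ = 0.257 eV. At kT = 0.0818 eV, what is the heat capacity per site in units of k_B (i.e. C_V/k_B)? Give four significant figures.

Eᵢ/kT = 0, 0.577017, 1.94377, 2.71394, 3.14181.
Z = Σ e^(−Eᵢ/kT) = e^(−0) + e^(−0.577017) + e^(−1.94377) + e^(−2.71394) + e^(−3.14181) = 1.00000 + 0.561571 + 0.143163 + 0.0662752 + 0.0432045 = 1.81421.
⟨E⟩ = 0.0413876 eV, ⟨E²⟩ = 0.00605791 eV².
C_V/k_B = (⟨E²⟩ − ⟨E⟩²)/(kT)² = (0.00605791 − 0.00171293)/0.00669124 = 0.6494.

0.6494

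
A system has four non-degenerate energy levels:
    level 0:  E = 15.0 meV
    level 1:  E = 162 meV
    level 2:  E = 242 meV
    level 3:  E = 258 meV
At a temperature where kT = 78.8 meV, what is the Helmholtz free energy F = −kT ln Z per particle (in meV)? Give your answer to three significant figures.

-3.01 meV

Eᵢ/kT = 0.19036, 2.0558, 3.0711, 3.2741.
Z = Σ e^(−Eᵢ/kT) = e^(−0.19036) + e^(−2.0558) + e^(−3.0711) + e^(−3.2741) = 0.82666 + 0.12799 + 0.046370 + 0.037851 = 1.0389.
F = −kT ln Z = −78.8 × ln(1.0389) = −78.8 × 0.038162 = -3.01 meV.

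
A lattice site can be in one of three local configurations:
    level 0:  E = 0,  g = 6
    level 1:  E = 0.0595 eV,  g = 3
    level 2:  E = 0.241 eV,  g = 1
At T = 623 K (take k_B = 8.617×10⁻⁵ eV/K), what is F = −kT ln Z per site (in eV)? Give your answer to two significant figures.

-0.10 eV

k_BT = 8.617×10⁻⁵ × 623 K = 0.05368 eV.
Eᵢ/kT = 0, 1.108, 4.490.
Z = Σ gᵢe^(−Eᵢ/kT) = 6·e^(−0) + 3·e^(−1.108) + 1·e^(−4.490) = 6.000 + 0.9907 + 0.01122 = 7.002.
F = −kT ln Z = −0.05368 × ln(7.002) = −0.05368 × 1.946 = -0.10 eV.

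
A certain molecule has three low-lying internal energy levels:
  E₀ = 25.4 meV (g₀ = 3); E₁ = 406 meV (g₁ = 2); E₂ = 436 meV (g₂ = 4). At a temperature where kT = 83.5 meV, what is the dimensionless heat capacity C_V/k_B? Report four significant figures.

Eᵢ/kT = 0.304192, 4.86228, 5.22156.
Z = Σ gᵢe^(−Eᵢ/kT) = 3·e^(−0.304192) + 2·e^(−4.86228) + 4·e^(−5.22156) = 2.21316 + 0.0154657 + 0.0215956 = 2.25022.
⟨E⟩ = 31.9564 meV, ⟨E²⟩ = 3591.82 meV².
C_V/k_B = (⟨E²⟩ − ⟨E⟩²)/(kT)² = (3591.82 − 1021.21)/6972.25 = 0.3687.

0.3687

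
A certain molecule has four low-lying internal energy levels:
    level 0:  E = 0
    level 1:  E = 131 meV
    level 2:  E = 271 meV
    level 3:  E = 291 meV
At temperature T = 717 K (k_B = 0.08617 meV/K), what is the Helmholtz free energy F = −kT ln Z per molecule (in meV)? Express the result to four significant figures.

k_BT = 0.08617 × 717 K = 61.7839 meV.
Eᵢ/kT = 0, 2.12029, 4.38626, 4.70996.
Z = Σ e^(−Eᵢ/kT) = e^(−0) + e^(−2.12029) + e^(−4.38626) + e^(−4.70996) = 1.00000 + 0.119997 + 0.0124472 + 0.00900514 = 1.14145.
F = −kT ln Z = −61.7839 × ln(1.14145) = −61.7839 × 0.132299 = -8.174 meV.

-8.174 meV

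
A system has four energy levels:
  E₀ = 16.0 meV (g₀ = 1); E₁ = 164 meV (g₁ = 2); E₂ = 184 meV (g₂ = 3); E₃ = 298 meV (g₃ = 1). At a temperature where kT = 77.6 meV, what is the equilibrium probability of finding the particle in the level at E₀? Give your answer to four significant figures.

Eᵢ/kT = 0.206186, 2.11340, 2.37113, 3.84021.
Z = Σ gᵢe^(−Eᵢ/kT) = 1·e^(−0.206186) + 2·e^(−2.11340) + 3·e^(−2.37113) + 1·e^(−3.84021) = 0.813682 + 0.241653 + 0.280125 + 0.0214891 = 1.35695.
P₀ = g₀ e^(−E₀/kT) / Z = 0.813682/1.35695 = 0.5996.

0.5996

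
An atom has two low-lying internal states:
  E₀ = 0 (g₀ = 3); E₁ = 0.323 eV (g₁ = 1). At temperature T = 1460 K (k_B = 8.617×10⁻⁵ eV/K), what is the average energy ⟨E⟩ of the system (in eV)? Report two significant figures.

0.0081 eV

k_BT = 8.617×10⁻⁵ × 1460 K = 0.1258 eV.
Eᵢ/kT = 0, 2.568.
Z = Σ gᵢe^(−Eᵢ/kT) = 3·e^(−0) + 1·e^(−2.568) = 3.000 + 0.07669 = 3.077.
⟨E⟩ = Σ Eᵢ gᵢe^(−Eᵢ/kT) / Z = (0·3.000 + 0.323·0.07669) / 3.077 = 0.0081 eV.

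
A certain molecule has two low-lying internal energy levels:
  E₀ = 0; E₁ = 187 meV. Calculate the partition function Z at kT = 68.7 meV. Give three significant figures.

Z = 1.07

Eᵢ/kT = 0, 2.7220.
Z = Σ e^(−Eᵢ/kT) = e^(−0) + e^(−2.7220) = 1.0000 + 0.065743 = 1.0657.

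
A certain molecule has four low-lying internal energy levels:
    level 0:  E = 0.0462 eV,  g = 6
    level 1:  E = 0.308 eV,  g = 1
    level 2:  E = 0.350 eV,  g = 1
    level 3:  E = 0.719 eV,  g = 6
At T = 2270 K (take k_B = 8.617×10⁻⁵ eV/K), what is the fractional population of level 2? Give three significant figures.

k_BT = 8.617×10⁻⁵ × 2270 K = 0.19561 eV.
Eᵢ/kT = 0.23618, 1.5746, 1.7893, 3.6757.
Z = Σ gᵢe^(−Eᵢ/kT) = 6·e^(−0.23618) + 1·e^(−1.5746) + 1·e^(−1.7893) + 6·e^(−3.6757) = 4.7378 + 0.20709 + 0.16708 + 0.15199 = 5.2640.
P₂ = g₂ e^(−E₂/kT) / Z = 0.16708/5.2640 = 0.0317.

0.0317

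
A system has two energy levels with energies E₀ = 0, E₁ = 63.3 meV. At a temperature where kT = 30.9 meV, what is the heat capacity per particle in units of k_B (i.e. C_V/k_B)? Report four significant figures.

0.4245

Eᵢ/kT = 0, 2.04854.
Z = Σ e^(−Eᵢ/kT) = e^(−0) + e^(−2.04854) = 1.00000 + 0.128923 = 1.12892.
⟨E⟩ = 7.22888 meV, ⟨E²⟩ = 457.588 meV².
C_V/k_B = (⟨E²⟩ − ⟨E⟩²)/(kT)² = (457.588 − 52.2567)/954.810 = 0.4245.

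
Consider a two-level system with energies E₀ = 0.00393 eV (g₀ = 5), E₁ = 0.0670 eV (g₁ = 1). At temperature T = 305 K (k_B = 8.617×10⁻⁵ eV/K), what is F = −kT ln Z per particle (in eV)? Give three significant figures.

-0.0388 eV

k_BT = 8.617×10⁻⁵ × 305 K = 0.026282 eV.
Eᵢ/kT = 0.14953, 2.5493.
Z = Σ gᵢe^(−Eᵢ/kT) = 5·e^(−0.14953) + 1·e^(−2.5493) = 4.3056 + 0.078136 = 4.3837.
F = −kT ln Z = −0.026282 × ln(4.3837) = −0.026282 × 1.4779 = -0.0388 eV.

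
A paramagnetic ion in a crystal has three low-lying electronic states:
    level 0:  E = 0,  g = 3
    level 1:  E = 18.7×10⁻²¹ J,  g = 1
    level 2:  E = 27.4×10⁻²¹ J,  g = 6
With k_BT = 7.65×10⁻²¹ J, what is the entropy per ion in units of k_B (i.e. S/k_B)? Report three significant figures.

Eᵢ/kT = 0, 2.4444, 3.5817.
Z = Σ gᵢe^(−Eᵢ/kT) = 3·e^(−0) + 1·e^(−2.4444) + 6·e^(−3.5817) = 3.0000 + 0.086778 + 0.16697 = 3.2537.
⟨E⟩ = Σ EᵢPᵢ = 1.9048 ×10⁻²¹ J.
S/k_B = ln Z + ⟨E⟩/kT = ln(3.2537) + 1.9048/7.65 = 1.1798 + 0.24899 = 1.43.

1.43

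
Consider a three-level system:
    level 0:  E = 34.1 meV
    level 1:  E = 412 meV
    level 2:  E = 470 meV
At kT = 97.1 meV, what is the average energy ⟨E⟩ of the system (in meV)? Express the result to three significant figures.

46.3 meV

Eᵢ/kT = 0.35118, 4.2430, 4.8404.
Z = Σ e^(−Eᵢ/kT) = e^(−0.35118) + e^(−4.2430) + e^(−4.8404) = 0.70386 + 0.014364 + 0.0079039 = 0.72613.
⟨E⟩ = Σ Eᵢ e^(−Eᵢ/kT) / Z = (34.1·0.70386 + 412·0.014364 + 470·0.0079039) / 0.72613 = 46.3 meV.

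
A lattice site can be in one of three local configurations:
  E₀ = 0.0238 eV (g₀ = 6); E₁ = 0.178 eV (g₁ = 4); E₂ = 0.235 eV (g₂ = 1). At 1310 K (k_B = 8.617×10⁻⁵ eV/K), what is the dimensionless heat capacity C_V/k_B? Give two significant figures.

k_BT = 8.617×10⁻⁵ × 1310 K = 0.1129 eV.
Eᵢ/kT = 0.2108, 1.577, 2.081.
Z = Σ gᵢe^(−Eᵢ/kT) = 6·e^(−0.2108) + 4·e^(−1.577) + 1·e^(−2.081) = 4.860 + 0.8264 + 0.1248 = 5.811.
⟨E⟩ = 0.05027 eV, ⟨E²⟩ = 0.006166 eV².
C_V/k_B = (⟨E²⟩ − ⟨E⟩²)/(kT)² = (0.006166 − 0.002527)/0.01275 = 0.29.

0.29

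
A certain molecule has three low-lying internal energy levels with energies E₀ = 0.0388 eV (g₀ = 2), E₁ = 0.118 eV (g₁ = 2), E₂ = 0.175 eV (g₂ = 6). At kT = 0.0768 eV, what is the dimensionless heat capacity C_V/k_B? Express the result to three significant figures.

Eᵢ/kT = 0.50521, 1.5365, 2.2786.
Z = Σ gᵢe^(−Eᵢ/kT) = 2·e^(−0.50521) + 2·e^(−1.5365) + 6·e^(−2.2786) = 1.2068 + 0.43027 + 0.61457 = 2.2516.
⟨E⟩ = 0.091111 eV, ⟨E²⟩ = 0.011827 eV².
C_V/k_B = (⟨E²⟩ − ⟨E⟩²)/(kT)² = (0.011827 − 0.0083012)/0.0058982 = 0.598.

0.598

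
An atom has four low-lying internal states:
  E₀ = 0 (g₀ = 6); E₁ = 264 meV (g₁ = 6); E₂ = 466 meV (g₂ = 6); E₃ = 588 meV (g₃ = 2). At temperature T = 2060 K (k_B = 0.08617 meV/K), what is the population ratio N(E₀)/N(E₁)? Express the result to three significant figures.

4.42

k_BT = 0.08617 × 2060 K = 177.51 meV.
n₀/n₁ = (g₀/g₁) exp[−(E₀−E₁)/kT] = (6/6) × exp(−(-264 meV)/(177.51 meV)) = (6/6) × exp(1.4872) = 4.42.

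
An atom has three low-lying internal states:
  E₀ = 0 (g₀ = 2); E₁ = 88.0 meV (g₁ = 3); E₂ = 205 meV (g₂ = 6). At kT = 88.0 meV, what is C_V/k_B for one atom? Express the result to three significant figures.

Eᵢ/kT = 0, 1.0000, 2.3295.
Z = Σ gᵢe^(−Eᵢ/kT) = 2·e^(−0) + 3·e^(−1.0000) + 6·e^(−2.3295) = 2.0000 + 1.1036 + 0.58407 = 3.6877.
⟨E⟩ = 58.804 meV, ⟨E²⟩ = 8973.6 meV².
C_V/k_B = (⟨E²⟩ − ⟨E⟩²)/(kT)² = (8973.6 − 3457.9)/7744.0 = 0.712.

0.712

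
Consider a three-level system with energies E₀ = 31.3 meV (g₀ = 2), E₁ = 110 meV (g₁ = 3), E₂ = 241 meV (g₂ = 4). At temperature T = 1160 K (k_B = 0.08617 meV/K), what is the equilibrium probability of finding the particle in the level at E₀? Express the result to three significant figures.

0.519

k_BT = 0.08617 × 1160 K = 99.957 meV.
Eᵢ/kT = 0.31313, 1.1005, 2.4110.
Z = Σ gᵢe^(−Eᵢ/kT) = 2·e^(−0.31313) + 3·e^(−1.1005) + 4·e^(−2.4110) = 1.4623 + 0.99811 + 0.35890 = 2.8193.
P₀ = g₀ e^(−E₀/kT) / Z = 1.4623/2.8193 = 0.519.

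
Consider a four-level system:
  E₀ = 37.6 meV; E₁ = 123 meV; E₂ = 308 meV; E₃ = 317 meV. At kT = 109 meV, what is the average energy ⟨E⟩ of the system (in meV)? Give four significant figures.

Eᵢ/kT = 0.344954, 1.12844, 2.82569, 2.90826.
Z = Σ e^(−Eᵢ/kT) = e^(−0.344954) + e^(−1.12844) + e^(−2.82569) + e^(−2.90826) = 0.708253 + 0.323538 + 0.0592677 + 0.0545706 = 1.14563.
⟨E⟩ = Σ Eᵢ e^(−Eᵢ/kT) / Z = (37.6·0.708253 + 123·0.323538 + 308·0.0592677 + 317·0.0545706) / 1.14563 = 89.02 meV.

89.02 meV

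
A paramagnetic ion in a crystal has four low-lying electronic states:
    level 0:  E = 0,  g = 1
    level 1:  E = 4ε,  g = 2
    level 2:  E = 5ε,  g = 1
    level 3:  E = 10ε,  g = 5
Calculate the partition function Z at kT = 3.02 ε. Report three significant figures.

Z = 1.91

Eᵢ/kT = 0, 1.3245, 1.6556, 3.3113.
Z = Σ gᵢe^(−Eᵢ/kT) = 1·e^(−0) + 2·e^(−1.3245) + 1·e^(−1.6556) + 5·e^(−3.3113) = 1.0000 + 0.53187 + 0.19098 + 0.18234 = 1.9052.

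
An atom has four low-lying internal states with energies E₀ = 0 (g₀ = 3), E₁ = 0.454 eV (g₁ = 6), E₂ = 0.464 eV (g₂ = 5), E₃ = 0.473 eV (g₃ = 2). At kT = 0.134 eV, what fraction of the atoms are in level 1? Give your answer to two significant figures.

0.059

Eᵢ/kT = 0, 3.388, 3.463, 3.530.
Z = Σ gᵢe^(−Eᵢ/kT) = 3·e^(−0) + 6·e^(−3.388) + 5·e^(−3.463) + 2·e^(−3.530) = 3.000 + 0.2027 + 0.1567 + 0.05861 = 3.418.
P₁ = g₁ e^(−E₁/kT) / Z = 0.2027/3.418 = 0.059.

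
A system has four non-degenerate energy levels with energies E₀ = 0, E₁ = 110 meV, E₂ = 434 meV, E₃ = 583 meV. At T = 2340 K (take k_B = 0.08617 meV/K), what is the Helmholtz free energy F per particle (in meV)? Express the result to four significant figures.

k_BT = 0.08617 × 2340 K = 201.638 meV.
Eᵢ/kT = 0, 0.545532, 2.15237, 2.89132.
Z = Σ e^(−Eᵢ/kT) = e^(−0) + e^(−0.545532) + e^(−2.15237) + e^(−2.89132) = 1.00000 + 0.579533 + 0.116208 + 0.0555029 = 1.75124.
F = −kT ln Z = −201.638 × ln(1.75124) = −201.638 × 0.560324 = -113.0 meV.

-113.0 meV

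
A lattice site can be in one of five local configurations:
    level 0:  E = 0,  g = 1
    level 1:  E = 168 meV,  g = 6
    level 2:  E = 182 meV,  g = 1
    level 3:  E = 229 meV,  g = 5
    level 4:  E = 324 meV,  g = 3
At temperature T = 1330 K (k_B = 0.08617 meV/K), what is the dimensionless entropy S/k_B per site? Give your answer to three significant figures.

k_BT = 0.08617 × 1330 K = 114.61 meV.
Eᵢ/kT = 0, 1.4658, 1.5880, 1.9981, 2.8270.
Z = Σ gᵢe^(−Eᵢ/kT) = 1·e^(−0) + 6·e^(−1.4658) + 1·e^(−1.5880) + 5·e^(−1.9981) + 3·e^(−2.8270) = 1.0000 + 1.3854 + 0.20433 + 0.67796 + 0.17757 = 3.4453.
⟨E⟩ = Σ EᵢPᵢ = 140.11 meV.
S/k_B = ln Z + ⟨E⟩/kT = ln(3.4453) + 140.11/114.61 = 1.2370 + 1.2225 = 2.46.

2.46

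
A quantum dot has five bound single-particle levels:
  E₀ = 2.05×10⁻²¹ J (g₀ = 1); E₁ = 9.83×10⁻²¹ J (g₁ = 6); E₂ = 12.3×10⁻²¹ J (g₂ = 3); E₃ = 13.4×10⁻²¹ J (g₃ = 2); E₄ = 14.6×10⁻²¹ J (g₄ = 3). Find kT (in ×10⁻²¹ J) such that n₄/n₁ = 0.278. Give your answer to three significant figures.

n₄/n₁ = (g₄/g₁) exp[−(E₄−E₁)/kT] = 0.278.
⇒ (E₄−E₁)/kT = ln((3/6)/0.278) = ln(1.7986) = 0.58701.
kT = 4.77 ×10⁻²¹ J / 0.58701 = 8.13 ×10⁻²¹ J.

8.13 ×10⁻²¹ J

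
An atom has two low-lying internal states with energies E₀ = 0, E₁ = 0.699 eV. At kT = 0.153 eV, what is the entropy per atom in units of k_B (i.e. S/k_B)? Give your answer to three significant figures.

Eᵢ/kT = 0, 4.5686.
Z = Σ e^(−Eᵢ/kT) = e^(−0) + e^(−4.5686) = 1.0000 + 0.010372 = 1.0104.
⟨E⟩ = Σ EᵢPᵢ = 0.0071754 eV.
S/k_B = ln Z + ⟨E⟩/kT = ln(1.0104) + 0.0071754/0.153 = 0.010346 + 0.046898 = 0.0572.

0.0572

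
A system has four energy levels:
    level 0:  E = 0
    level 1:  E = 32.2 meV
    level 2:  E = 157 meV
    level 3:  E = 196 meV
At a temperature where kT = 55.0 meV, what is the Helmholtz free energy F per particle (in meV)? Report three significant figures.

-27.3 meV

Eᵢ/kT = 0, 0.58545, 2.8545, 3.5636.
Z = Σ e^(−Eᵢ/kT) = e^(−0) + e^(−0.58545) + e^(−2.8545) + e^(−3.5636) = 1.0000 + 0.55686 + 0.057585 + 0.028337 = 1.6428.
F = −kT ln Z = −55.0 × ln(1.6428) = −55.0 × 0.49640 = -27.3 meV.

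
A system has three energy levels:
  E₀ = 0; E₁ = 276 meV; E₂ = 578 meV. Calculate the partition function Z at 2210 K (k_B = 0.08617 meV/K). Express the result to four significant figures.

k_BT = 0.08617 × 2210 K = 190.436 meV.
Eᵢ/kT = 0, 1.44931, 3.03514.
Z = Σ e^(−Eᵢ/kT) = e^(−0) + e^(−1.44931) + e^(−3.03514) = 1.00000 + 0.234732 + 0.0480679 = 1.28280.

Z = 1.283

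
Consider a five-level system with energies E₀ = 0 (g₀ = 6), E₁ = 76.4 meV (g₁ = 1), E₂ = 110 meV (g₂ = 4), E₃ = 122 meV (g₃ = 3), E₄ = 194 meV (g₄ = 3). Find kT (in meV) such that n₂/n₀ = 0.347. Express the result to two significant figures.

n₂/n₀ = (g₂/g₀) exp[−(E₂−E₀)/kT] = 0.347.
⇒ (E₂−E₀)/kT = ln((4/6)/0.347) = ln(1.921) = 0.6528.
kT = 110 meV / 0.6528 = 170 meV.

170 meV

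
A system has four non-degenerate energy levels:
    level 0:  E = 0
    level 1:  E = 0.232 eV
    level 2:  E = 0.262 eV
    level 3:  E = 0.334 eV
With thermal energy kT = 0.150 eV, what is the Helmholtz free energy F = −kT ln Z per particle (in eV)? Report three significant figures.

Eᵢ/kT = 0, 1.5467, 1.7467, 2.2267.
Z = Σ e^(−Eᵢ/kT) = e^(−0) + e^(−1.5467) + e^(−1.7467) + e^(−2.2267) = 1.0000 + 0.21295 + 0.17435 + 0.10788 = 1.4952.
F = −kT ln Z = −0.150 × ln(1.4952) = −0.150 × 0.40226 = -0.0603 eV.

-0.0603 eV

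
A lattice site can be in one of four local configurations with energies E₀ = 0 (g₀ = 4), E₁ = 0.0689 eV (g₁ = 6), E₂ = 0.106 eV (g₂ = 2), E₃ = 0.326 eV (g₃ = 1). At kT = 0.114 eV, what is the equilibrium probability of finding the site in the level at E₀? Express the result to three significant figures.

Eᵢ/kT = 0, 0.60439, 0.92982, 2.8596.
Z = Σ gᵢe^(−Eᵢ/kT) = 4·e^(−0) + 6·e^(−0.60439) + 2·e^(−0.92982) + 1·e^(−2.8596) = 4.0000 + 3.2784 + 0.78925 + 0.057292 = 8.1249.
P₀ = g₀ e^(−E₀/kT) / Z = 4.0000/8.1249 = 0.492.

0.492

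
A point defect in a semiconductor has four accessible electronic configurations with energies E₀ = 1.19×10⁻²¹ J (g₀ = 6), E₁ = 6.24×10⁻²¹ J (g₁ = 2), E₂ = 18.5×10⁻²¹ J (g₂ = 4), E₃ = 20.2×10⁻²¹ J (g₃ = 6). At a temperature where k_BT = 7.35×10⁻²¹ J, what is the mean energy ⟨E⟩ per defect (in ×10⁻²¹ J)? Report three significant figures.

3.77 ×10⁻²¹ J

Eᵢ/kT = 0.16190, 0.84898, 2.5170, 2.7483.
Z = Σ gᵢe^(−Eᵢ/kT) = 6·e^(−0.16190) + 2·e^(−0.84898) + 4·e^(−2.5170) + 6·e^(−2.7483) = 5.1032 + 0.85570 + 0.32281 + 0.38422 = 6.6659.
⟨E⟩ = Σ Eᵢ gᵢe^(−Eᵢ/kT) / Z = (1.19·5.1032 + 6.24·0.85570 + 18.5·0.32281 + 20.2·0.38422) / 6.6659 = 3.77 ×10⁻²¹ J.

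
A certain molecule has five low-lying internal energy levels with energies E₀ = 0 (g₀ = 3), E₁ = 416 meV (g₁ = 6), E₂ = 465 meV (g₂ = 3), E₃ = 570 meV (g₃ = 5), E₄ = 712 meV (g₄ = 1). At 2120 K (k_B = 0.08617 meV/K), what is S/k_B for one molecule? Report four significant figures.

k_BT = 0.08617 × 2120 K = 182.680 meV.
Eᵢ/kT = 0, 2.27721, 2.54543, 3.12021, 3.89753.
Z = Σ gᵢe^(−Eᵢ/kT) = 3·e^(−0) + 6·e^(−2.27721) + 3·e^(−2.54543) + 5·e^(−3.12021) + 1·e^(−3.89753) = 3.00000 + 0.615420 + 0.235318 + 0.220739 + 0.0202920 = 4.09177.
⟨E⟩ = Σ EᵢPᵢ = 123.591 meV.
S/k_B = ln Z + ⟨E⟩/kT = ln(4.09177) + 123.591/182.680 = 1.40898 + 0.676544 = 2.086.

2.086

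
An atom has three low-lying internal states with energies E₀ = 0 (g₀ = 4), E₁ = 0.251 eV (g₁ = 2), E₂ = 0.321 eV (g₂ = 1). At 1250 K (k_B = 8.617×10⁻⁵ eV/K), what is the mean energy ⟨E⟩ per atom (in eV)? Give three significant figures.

k_BT = 8.617×10⁻⁵ × 1250 K = 0.10771 eV.
Eᵢ/kT = 0, 2.3303, 2.9802.
Z = Σ gᵢe^(−Eᵢ/kT) = 4·e^(−0) + 2·e^(−2.3303) + 1·e^(−2.9802) = 4.0000 + 0.19453 + 0.050783 = 4.2453.
⟨E⟩ = Σ Eᵢ gᵢe^(−Eᵢ/kT) / Z = (0·4.0000 + 0.251·0.19453 + 0.321·0.050783) / 4.2453 = 0.0153 eV.

0.0153 eV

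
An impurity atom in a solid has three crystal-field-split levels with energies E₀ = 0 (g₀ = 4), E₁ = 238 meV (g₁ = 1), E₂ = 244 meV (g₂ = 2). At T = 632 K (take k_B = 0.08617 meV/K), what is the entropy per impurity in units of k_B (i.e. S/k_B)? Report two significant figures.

1.4

k_BT = 0.08617 × 632 K = 54.46 meV.
Eᵢ/kT = 0, 4.370, 4.480.
Z = Σ gᵢe^(−Eᵢ/kT) = 4·e^(−0) + 1·e^(−4.370) + 2·e^(−4.480) = 4.000 + 0.01265 + 0.02267 = 4.035.
⟨E⟩ = Σ EᵢPᵢ = 2.117 meV.
S/k_B = ln Z + ⟨E⟩/kT = ln(4.035) + 2.117/54.46 = 1.395 + 0.03887 = 1.4.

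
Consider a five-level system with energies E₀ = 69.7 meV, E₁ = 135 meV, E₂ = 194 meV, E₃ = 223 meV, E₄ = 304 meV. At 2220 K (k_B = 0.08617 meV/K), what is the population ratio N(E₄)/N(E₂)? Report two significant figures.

k_BT = 0.08617 × 2220 K = 191.3 meV.
n₄/n₂ = exp[−(E₄−E₂)/kT] = exp(−(110 meV)/(191.3 meV)) = exp(-0.5750) = 0.56.

0.56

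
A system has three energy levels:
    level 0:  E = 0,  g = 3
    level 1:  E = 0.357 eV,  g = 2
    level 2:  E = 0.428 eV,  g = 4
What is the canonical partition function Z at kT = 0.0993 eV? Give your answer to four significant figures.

Eᵢ/kT = 0, 3.59517, 4.31017.
Z = Σ gᵢe^(−Eᵢ/kT) = 3·e^(−0) + 2·e^(−3.59517) + 4·e^(−4.31017) = 3.00000 + 0.0549120 + 0.0537251 = 3.10864.

Z = 3.109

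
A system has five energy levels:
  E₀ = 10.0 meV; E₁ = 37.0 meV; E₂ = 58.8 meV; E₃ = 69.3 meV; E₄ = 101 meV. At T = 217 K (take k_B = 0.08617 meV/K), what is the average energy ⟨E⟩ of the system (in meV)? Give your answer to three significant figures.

19.7 meV

k_BT = 0.08617 × 217 K = 18.699 meV.
Eᵢ/kT = 0.53479, 1.9787, 3.1446, 3.7061, 5.4014.
Z = Σ e^(−Eᵢ/kT) = e^(−0.53479) + e^(−1.9787) + e^(−3.1446) + e^(−3.7061) + e^(−5.4014) = 0.58579 + 0.13825 + 0.043084 + 0.024573 + 0.0045103 = 0.79621.
⟨E⟩ = Σ Eᵢ e^(−Eᵢ/kT) / Z = (10.0·0.58579 + 37.0·0.13825 + 58.8·0.043084 + 69.3·0.024573 + 101·0.0045103) / 0.79621 = 19.7 meV.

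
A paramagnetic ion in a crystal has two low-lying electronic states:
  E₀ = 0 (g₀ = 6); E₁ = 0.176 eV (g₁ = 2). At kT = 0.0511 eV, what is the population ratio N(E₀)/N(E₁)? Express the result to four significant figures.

n₀/n₁ = (g₀/g₁) exp[−(E₀−E₁)/kT] = (6/2) × exp(−(-0.176 eV)/(0.0511 eV)) = (6/2) × exp(3.44423) = 93.96.

93.96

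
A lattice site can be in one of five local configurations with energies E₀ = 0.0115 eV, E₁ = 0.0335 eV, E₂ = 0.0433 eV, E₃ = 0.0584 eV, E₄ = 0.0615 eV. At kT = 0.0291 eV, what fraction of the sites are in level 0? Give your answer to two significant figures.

Eᵢ/kT = 0.3952, 1.151, 1.488, 2.007, 2.113.
Z = Σ e^(−Eᵢ/kT) = e^(−0.3952) + e^(−1.151) + e^(−1.488) + e^(−2.007) + e^(−2.113) = 0.6735 + 0.3163 + 0.2258 + 0.1344 + 0.1209 = 1.471.
P₀ = e^(−E₀/kT) / Z = 0.6735/1.471 = 0.46.

0.46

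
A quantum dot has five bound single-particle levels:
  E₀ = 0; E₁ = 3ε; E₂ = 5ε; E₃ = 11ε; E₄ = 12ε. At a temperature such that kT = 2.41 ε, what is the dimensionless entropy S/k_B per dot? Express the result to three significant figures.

0.848

Eᵢ/kT = 0, 1.2448, 2.0747, 4.5643, 4.9793.
Z = Σ e^(−Eᵢ/kT) = e^(−0) + e^(−1.2448) + e^(−2.0747) + e^(−4.5643) + e^(−4.9793) = 1.0000 + 0.28800 + 0.12559 + 0.010417 + 0.0068789 = 1.4309.
⟨E⟩ = Σ EᵢPᵢ = 1.1804 ε.
S/k_B = ln Z + ⟨E⟩/kT = ln(1.4309) + 1.1804/2.41 = 0.35830 + 0.48979 = 0.848.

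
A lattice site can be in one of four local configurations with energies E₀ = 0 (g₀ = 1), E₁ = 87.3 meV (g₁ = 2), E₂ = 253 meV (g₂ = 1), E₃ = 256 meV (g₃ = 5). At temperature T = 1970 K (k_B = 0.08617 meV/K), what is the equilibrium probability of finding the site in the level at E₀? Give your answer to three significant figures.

k_BT = 0.08617 × 1970 K = 169.75 meV.
Eᵢ/kT = 0, 0.51429, 1.4904, 1.5081.
Z = Σ gᵢe^(−Eᵢ/kT) = 1·e^(−0) + 2·e^(−0.51429) + 1·e^(−1.4904) + 5·e^(−1.5081) = 1.0000 + 1.1958 + 0.22528 + 1.1067 = 3.5278.
P₀ = g₀ e^(−E₀/kT) / Z = 1.0000/3.5278 = 0.283.

0.283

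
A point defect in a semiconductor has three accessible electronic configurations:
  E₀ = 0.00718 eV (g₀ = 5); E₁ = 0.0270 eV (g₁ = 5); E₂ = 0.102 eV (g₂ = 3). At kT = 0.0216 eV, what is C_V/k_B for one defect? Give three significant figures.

Eᵢ/kT = 0.33241, 1.2500, 4.7222.
Z = Σ gᵢe^(−Eᵢ/kT) = 5·e^(−0.33241) + 5·e^(−1.2500) + 3·e^(−4.7222) = 3.5860 + 1.4325 + 0.026687 = 5.0452.
⟨E⟩ = 0.013309 eV, ⟨E²⟩ = 0.00029866 eV².
C_V/k_B = (⟨E²⟩ − ⟨E⟩²)/(kT)² = (0.00029866 − 0.00017713)/0.00046656 = 0.260.

0.260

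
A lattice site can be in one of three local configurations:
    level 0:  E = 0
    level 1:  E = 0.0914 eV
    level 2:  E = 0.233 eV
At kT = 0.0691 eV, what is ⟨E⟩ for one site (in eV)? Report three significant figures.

0.0249 eV

Eᵢ/kT = 0, 1.3227, 3.3719.
Z = Σ e^(−Eᵢ/kT) = e^(−0) + e^(−1.3227) + e^(−3.3719) = 1.0000 + 0.26642 + 0.034324 = 1.3007.
⟨E⟩ = Σ Eᵢ e^(−Eᵢ/kT) / Z = (0·1.0000 + 0.0914·0.26642 + 0.233·0.034324) / 1.3007 = 0.0249 eV.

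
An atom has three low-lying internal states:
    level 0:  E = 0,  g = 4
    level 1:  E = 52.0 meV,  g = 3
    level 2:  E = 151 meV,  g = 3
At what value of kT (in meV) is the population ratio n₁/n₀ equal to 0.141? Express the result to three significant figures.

31.1 meV

n₁/n₀ = (g₁/g₀) exp[−(E₁−E₀)/kT] = 0.141.
⇒ (E₁−E₀)/kT = ln((3/4)/0.141) = ln(5.3191) = 1.6713.
kT = 52.0 meV / 1.6713 = 31.1 meV.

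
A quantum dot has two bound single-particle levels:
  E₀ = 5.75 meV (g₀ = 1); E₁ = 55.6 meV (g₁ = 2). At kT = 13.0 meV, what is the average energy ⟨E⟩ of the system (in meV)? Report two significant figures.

Eᵢ/kT = 0.4423, 4.277.
Z = Σ gᵢe^(−Eᵢ/kT) = 1·e^(−0.4423) + 2·e^(−4.277) = 0.6426 + 0.02777 = 0.6704.
⟨E⟩ = Σ Eᵢ gᵢe^(−Eᵢ/kT) / Z = (5.75·0.6426 + 55.6·0.02777) / 0.6704 = 7.8 meV.

7.8 meV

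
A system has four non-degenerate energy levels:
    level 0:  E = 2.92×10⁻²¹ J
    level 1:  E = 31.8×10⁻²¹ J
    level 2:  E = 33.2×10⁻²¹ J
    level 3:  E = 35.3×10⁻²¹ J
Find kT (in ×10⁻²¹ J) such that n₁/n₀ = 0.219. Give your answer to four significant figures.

19.02 ×10⁻²¹ J

n₁/n₀ = exp[−(E₁−E₀)/kT] = 0.219.
⇒ (E₁−E₀)/kT = ln(1/0.219) = ln(4.56621) = 1.51868.
kT = 28.88 ×10⁻²¹ J / 1.51868 = 19.02 ×10⁻²¹ J.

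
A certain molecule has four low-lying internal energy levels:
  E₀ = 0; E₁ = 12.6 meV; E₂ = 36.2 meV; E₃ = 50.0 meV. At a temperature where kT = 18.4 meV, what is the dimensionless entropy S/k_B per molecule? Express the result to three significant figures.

Eᵢ/kT = 0, 0.68478, 1.9674, 2.7174.
Z = Σ e^(−Eᵢ/kT) = e^(−0) + e^(−0.68478) + e^(−1.9674) + e^(−2.7174) = 1.0000 + 0.50420 + 0.13982 + 0.066046 = 1.7101.
⟨E⟩ = Σ EᵢPᵢ = 8.6058 meV.
S/k_B = ln Z + ⟨E⟩/kT = ln(1.7101) + 8.6058/18.4 = 0.53655 + 0.46771 = 1.00.

1.00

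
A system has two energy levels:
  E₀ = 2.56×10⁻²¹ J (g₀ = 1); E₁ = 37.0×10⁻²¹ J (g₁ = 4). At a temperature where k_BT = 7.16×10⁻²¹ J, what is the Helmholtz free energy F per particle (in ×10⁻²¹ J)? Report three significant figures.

2.33 ×10⁻²¹ J

Eᵢ/kT = 0.35754, 5.1676.
Z = Σ gᵢe^(−Eᵢ/kT) = 1·e^(−0.35754) + 4·e^(−5.1676) = 0.69939 + 0.022793 = 0.72218.
F = −kT ln Z = −7.16 × ln(0.72218) = −7.16 × -0.32548 = 2.33 ×10⁻²¹ J.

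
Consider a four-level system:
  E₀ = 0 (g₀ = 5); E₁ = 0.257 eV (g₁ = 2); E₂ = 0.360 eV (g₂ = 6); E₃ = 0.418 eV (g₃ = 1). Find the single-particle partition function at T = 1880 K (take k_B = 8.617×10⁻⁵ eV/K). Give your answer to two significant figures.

Z = 6.1

k_BT = 8.617×10⁻⁵ × 1880 K = 0.1620 eV.
Eᵢ/kT = 0, 1.586, 2.222, 2.580.
Z = Σ gᵢe^(−Eᵢ/kT) = 5·e^(−0) + 2·e^(−1.586) + 6·e^(−2.222) + 1·e^(−2.580) = 5.000 + 0.4095 + 0.6504 + 0.07577 = 6.136.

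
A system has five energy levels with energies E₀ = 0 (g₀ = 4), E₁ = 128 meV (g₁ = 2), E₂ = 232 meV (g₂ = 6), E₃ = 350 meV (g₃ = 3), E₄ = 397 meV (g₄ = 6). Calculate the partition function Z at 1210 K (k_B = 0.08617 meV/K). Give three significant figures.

Z = 5.47

k_BT = 0.08617 × 1210 K = 104.27 meV.
Eᵢ/kT = 0, 1.2276, 2.2250, 3.3567, 3.8074.
Z = Σ gᵢe^(−Eᵢ/kT) = 4·e^(−0) + 2·e^(−1.2276) + 6·e^(−2.2250) + 3·e^(−3.3567) + 6·e^(−3.8074) = 4.0000 + 0.58599 + 0.64840 + 0.10455 + 0.13324 = 5.4722.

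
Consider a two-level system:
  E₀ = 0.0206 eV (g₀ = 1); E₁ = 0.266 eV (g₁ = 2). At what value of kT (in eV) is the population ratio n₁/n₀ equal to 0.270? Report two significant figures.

0.12 eV

n₁/n₀ = (g₁/g₀) exp[−(E₁−E₀)/kT] = 0.270.
⇒ (E₁−E₀)/kT = ln((2/1)/0.270) = ln(7.407) = 2.002.
kT = 0.2454 eV / 2.002 = 0.12 eV.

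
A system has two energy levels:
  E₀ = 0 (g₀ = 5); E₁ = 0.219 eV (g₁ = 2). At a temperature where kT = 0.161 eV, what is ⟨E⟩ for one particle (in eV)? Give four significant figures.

0.02039 eV

Eᵢ/kT = 0, 1.36025.
Z = Σ gᵢe^(−Eᵢ/kT) = 5·e^(−0) + 2·e^(−1.36025) = 5.00000 + 0.513193 = 5.51319.
⟨E⟩ = Σ Eᵢ gᵢe^(−Eᵢ/kT) / Z = (0·5.00000 + 0.219·0.513193) / 5.51319 = 0.02039 eV.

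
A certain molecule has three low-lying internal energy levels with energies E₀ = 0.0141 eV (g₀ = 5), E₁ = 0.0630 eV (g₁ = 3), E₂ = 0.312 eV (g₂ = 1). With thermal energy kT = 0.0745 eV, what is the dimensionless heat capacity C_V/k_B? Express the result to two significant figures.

Eᵢ/kT = 0.1893, 0.8456, 4.188.
Z = Σ gᵢe^(−Eᵢ/kT) = 5·e^(−0.1893) + 3·e^(−0.8456) + 1·e^(−4.188) = 4.138 + 1.288 + 0.01518 = 5.441.
⟨E⟩ = 0.02651 eV, ⟨E²⟩ = 0.001362 eV².
C_V/k_B = (⟨E²⟩ − ⟨E⟩²)/(kT)² = (0.001362 − 0.0007028)/0.005550 = 0.12.

0.12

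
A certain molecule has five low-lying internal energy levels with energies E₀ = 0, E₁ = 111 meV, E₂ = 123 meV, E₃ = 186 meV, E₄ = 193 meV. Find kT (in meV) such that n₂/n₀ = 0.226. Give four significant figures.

82.70 meV

n₂/n₀ = exp[−(E₂−E₀)/kT] = 0.226.
⇒ (E₂−E₀)/kT = ln(1/0.226) = ln(4.42478) = 1.48722.
kT = 123 meV / 1.48722 = 82.70 meV.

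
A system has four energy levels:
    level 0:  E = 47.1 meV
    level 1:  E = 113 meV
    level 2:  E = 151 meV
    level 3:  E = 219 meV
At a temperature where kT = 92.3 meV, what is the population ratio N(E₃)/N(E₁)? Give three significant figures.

n₃/n₁ = exp[−(E₃−E₁)/kT] = exp(−(106 meV)/(92.3 meV)) = exp(-1.1484) = 0.317.

0.317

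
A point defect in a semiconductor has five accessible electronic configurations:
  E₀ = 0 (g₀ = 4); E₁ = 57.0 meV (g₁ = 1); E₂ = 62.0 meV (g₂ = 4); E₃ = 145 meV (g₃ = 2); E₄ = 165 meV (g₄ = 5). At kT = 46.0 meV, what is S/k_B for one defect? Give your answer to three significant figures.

Eᵢ/kT = 0, 1.2391, 1.3478, 3.1522, 3.5870.
Z = Σ gᵢe^(−Eᵢ/kT) = 4·e^(−0) + 1·e^(−1.2391) + 4·e^(−1.3478) + 2·e^(−3.1522) + 5·e^(−3.5870) = 4.0000 + 0.28964 + 1.0392 + 0.085516 + 0.13841 = 5.5528.
⟨E⟩ = Σ EᵢPᵢ = 20.922 meV.
S/k_B = ln Z + ⟨E⟩/kT = ln(5.5528) + 20.922/46.0 = 1.7143 + 0.45483 = 2.17.

2.17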